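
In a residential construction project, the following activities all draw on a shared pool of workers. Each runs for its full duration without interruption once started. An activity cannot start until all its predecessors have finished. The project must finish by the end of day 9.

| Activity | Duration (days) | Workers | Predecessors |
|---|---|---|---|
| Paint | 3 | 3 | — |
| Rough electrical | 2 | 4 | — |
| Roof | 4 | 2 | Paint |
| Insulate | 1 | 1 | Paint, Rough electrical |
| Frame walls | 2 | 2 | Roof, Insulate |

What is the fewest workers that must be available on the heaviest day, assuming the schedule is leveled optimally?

6

Early-start (Paint@1, Rough electrical@1, Roof@4, Insulate@4, Frame walls@8) gives peak 7: d1:7  d2:7  d3:3  d4:3  d5:2  d6:2  d7:2  d8:2  d9:2.
Shift Rough electrical→4, Insulate→6.
Schedule Paint@1, Rough electrical@4, Roof@4, Insulate@6, Frame walls@8: d1:3  d2:3  d3:3  d4:6  d5:6  d6:3  d7:2  d8:2  d9:2 — peak 6.
No arrangement of the 14 feasible schedules does better.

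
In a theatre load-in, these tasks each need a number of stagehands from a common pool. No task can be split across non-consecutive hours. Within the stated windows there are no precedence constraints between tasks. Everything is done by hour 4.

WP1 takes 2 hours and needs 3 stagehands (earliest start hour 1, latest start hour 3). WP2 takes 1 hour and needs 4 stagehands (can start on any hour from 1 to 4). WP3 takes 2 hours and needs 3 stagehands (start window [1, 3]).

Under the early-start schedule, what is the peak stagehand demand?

Early-start schedule: WP1@1, WP2@1, WP3@1.
Load per hour: hour 1: 10, hour 2: 6, hour 3: 0, hour 4: 0.
Peak is 10.

10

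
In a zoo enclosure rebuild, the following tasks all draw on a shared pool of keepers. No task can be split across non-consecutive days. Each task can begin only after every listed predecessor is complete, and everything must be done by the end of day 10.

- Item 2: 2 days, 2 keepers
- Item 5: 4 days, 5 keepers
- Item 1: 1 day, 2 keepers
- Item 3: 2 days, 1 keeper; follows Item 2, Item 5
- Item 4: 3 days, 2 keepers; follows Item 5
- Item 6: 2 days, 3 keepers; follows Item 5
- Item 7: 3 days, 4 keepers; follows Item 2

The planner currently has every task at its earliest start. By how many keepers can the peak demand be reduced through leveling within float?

Early-start peak: d1:9  d2:7  d3:9  d4:9  d5:10  d6:6  d7:2  d8:0  d9:0  d10:0 ⇒ 10.
Leveled (Item 2@1, Item 5@1, Item 1@3, Item 3@5, Item 4@5, Item 6@5, Item 7@7): d1:7  d2:7  d3:7  d4:5  d5:6  d6:6  d7:6  d8:4  d9:4  d10:0 ⇒ 7.
Reduction 10 − 7 = 3.

3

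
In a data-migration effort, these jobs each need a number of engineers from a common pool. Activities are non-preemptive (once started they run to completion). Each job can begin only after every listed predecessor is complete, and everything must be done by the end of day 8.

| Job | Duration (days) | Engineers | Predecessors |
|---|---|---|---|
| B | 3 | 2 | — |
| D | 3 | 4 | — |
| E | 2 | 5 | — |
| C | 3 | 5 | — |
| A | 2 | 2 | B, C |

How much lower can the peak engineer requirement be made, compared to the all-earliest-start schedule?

Early-start peak: d1:16  d2:16  d3:11  d4:2  d5:2  d6:0  d7:0  d8:0 ⇒ 16.
Leveled (B@1, D@1, E@7, C@4, A@7): d1:6  d2:6  d3:6  d4:5  d5:5  d6:5  d7:7  d8:7 ⇒ 7.
Reduction 16 − 7 = 9.

9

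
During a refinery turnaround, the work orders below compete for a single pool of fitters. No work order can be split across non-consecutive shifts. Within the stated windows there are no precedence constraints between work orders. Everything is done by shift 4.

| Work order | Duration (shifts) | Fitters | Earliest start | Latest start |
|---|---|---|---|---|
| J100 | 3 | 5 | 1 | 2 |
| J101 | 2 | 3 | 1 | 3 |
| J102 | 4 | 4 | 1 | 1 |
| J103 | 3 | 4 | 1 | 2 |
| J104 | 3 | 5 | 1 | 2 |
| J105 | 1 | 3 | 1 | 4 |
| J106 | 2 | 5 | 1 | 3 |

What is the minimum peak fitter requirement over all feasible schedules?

23

Early-start (J100@1, J101@1, J102@1, J103@1, J104@1, J105@1, J106@1) gives peak 29: s1:29  s2:26  s3:18  s4:4.
Shift J105→4, J106→3.
Schedule J100@1, J101@1, J102@1, J103@1, J104@1, J105@4, J106@3: s1:21  s2:21  s3:23  s4:12 — peak 23.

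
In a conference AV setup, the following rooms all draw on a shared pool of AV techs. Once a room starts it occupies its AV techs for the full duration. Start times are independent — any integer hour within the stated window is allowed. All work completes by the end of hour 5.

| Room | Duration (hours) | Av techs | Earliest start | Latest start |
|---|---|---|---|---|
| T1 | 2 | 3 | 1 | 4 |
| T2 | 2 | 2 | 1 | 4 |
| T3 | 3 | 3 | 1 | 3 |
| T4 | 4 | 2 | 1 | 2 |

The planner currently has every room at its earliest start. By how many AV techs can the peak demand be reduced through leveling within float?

3

Early-start peak: h1:10  h2:10  h3:5  h4:2  h5:0 ⇒ 10.
Leveled (T1@1, T2@1, T3@3, T4@1): h1:7  h2:7  h3:5  h4:5  h5:3 ⇒ 7.
Reduction 10 − 7 = 3.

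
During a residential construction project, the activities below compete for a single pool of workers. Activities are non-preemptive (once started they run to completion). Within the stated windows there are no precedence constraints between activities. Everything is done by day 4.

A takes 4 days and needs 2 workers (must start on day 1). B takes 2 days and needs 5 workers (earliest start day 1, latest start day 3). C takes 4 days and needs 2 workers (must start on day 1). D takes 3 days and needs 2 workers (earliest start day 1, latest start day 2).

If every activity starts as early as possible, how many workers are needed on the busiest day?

Early-start schedule: A@1, B@1, C@1, D@1.
Load per day: day 1: 11, day 2: 11, day 3: 6, day 4: 4.
Peak is 11.

11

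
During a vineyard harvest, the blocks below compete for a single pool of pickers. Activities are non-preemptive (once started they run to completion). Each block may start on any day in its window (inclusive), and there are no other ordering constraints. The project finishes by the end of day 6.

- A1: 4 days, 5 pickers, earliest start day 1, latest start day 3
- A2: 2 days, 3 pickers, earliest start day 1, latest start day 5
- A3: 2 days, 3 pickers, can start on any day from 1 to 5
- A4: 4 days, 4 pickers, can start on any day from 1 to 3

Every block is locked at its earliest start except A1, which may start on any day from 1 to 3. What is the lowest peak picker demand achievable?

A1@1: d1:15  d2:15  d3:9  d4:9  d5:0  d6:0 → peak 15
A1@2: d1:10  d2:15  d3:9  d4:9  d5:5  d6:0 → peak 15
A1@3: d1:10  d2:10  d3:9  d4:9  d5:5  d6:5 → peak 10
Best is A1@3, peak 10.

10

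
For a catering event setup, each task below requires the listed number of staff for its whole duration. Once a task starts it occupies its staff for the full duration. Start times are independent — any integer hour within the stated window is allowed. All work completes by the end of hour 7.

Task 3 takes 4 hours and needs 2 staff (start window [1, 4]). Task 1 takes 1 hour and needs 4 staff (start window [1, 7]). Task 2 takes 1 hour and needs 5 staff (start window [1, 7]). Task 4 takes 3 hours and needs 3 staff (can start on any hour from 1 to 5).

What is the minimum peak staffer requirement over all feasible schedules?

5

Early-start (Task 3@1, Task 1@1, Task 2@1, Task 4@1) gives peak 14: h1:14  h2:5  h3:5  h4:2  h5:0  h6:0  h7:0.
Shift Task 1→5, Task 2→6.
Schedule Task 3@1, Task 1@5, Task 2@6, Task 4@1: h1:5  h2:5  h3:5  h4:2  h5:4  h6:5  h7:0 — peak 5.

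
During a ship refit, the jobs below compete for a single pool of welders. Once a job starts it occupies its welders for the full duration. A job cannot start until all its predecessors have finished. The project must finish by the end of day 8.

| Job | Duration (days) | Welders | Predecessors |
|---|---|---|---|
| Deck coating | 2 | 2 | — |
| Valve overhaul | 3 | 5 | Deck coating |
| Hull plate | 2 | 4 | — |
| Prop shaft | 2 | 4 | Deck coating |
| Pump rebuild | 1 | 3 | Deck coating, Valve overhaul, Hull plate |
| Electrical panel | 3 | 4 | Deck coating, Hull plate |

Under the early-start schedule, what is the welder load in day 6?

3

At early start, day 6 has: Pump rebuild.
Demand: 3 = 3.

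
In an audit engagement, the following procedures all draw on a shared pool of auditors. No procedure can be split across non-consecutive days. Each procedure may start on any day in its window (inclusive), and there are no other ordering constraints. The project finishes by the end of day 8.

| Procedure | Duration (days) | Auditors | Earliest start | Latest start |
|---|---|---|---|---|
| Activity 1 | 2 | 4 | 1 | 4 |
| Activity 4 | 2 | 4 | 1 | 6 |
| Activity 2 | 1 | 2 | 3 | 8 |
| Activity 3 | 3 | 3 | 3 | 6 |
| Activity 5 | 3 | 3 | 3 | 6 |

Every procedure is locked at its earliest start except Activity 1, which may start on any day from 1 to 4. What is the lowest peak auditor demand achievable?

Activity 1@1: d1:8  d2:8  d3:8  d4:6  d5:6  d6:0  d7:0  d8:0 → peak 8
Activity 1@2: d1:4  d2:8  d3:12  d4:6  d5:6  d6:0  d7:0  d8:0 → peak 12
Activity 1@3: d1:4  d2:4  d3:12  d4:10  d5:6  d6:0  d7:0  d8:0 → peak 12
Activity 1@4: d1:4  d2:4  d3:8  d4:10  d5:10  d6:0  d7:0  d8:0 → peak 10
Best is Activity 1@1, peak 8.

8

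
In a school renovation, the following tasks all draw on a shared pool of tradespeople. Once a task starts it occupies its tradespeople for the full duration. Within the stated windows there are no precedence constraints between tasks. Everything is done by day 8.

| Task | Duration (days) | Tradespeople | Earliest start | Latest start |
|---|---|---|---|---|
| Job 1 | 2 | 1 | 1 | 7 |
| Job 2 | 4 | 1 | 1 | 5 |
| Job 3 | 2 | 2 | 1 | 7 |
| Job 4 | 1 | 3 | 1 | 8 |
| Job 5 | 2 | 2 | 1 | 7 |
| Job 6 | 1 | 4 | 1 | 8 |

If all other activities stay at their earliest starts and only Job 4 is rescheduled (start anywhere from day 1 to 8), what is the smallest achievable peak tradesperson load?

Job 4@1: d1:13  d2:6  d3:1  d4:1  d5:0  d6:0  d7:0  d8:0 → peak 13
Job 4@2: d1:10  d2:9  d3:1  d4:1  d5:0  d6:0  d7:0  d8:0 → peak 10
Job 4@3: d1:10  d2:6  d3:4  d4:1  d5:0  d6:0  d7:0  d8:0 → peak 10
Job 4@4: d1:10  d2:6  d3:1  d4:4  d5:0  d6:0  d7:0  d8:0 → peak 10
Job 4@5: d1:10  d2:6  d3:1  d4:1  d5:3  d6:0  d7:0  d8:0 → peak 10
Job 4@6: d1:10  d2:6  d3:1  d4:1  d5:0  d6:3  d7:0  d8:0 → peak 10
Job 4@7: d1:10  d2:6  d3:1  d4:1  d5:0  d6:0  d7:3  d8:0 → peak 10
Job 4@8: d1:10  d2:6  d3:1  d4:1  d5:0  d6:0  d7:0  d8:3 → peak 10
Best is Job 4@2, peak 10.

10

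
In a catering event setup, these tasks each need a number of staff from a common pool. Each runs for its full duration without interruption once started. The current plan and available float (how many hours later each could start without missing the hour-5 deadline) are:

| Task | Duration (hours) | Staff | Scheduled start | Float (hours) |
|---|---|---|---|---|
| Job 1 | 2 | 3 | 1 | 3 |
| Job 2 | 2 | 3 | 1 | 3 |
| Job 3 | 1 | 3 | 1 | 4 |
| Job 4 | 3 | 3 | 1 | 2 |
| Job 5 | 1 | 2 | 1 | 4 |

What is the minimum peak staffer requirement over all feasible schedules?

6

Early-start (Job 1@1, Job 2@1, Job 3@1, Job 4@1, Job 5@1) gives peak 14: h1:14  h2:9  h3:3  h4:0  h5:0.
Shift Job 3→3, Job 4→3, Job 5→4.
Schedule Job 1@1, Job 2@1, Job 3@3, Job 4@3, Job 5@4: h1:6  h2:6  h3:6  h4:5  h5:3 — peak 6.
Total staffer-hours = 26 over 5 hours ⇒ peak ≥ ⌈26/5⌉ = 6, so 6 is optimal.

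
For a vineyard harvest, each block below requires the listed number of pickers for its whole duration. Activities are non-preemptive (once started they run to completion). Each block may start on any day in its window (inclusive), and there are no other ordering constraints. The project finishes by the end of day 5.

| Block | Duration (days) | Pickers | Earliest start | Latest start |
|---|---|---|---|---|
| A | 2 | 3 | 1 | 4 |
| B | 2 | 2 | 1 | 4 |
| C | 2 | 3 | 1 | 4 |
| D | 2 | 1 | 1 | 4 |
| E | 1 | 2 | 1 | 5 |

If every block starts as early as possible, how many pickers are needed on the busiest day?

Early-start schedule: A@1, B@1, C@1, D@1, E@1.
Load per day: day 1: 11, day 2: 9, day 3: 0, day 4: 0, day 5: 0.
Peak is 11.

11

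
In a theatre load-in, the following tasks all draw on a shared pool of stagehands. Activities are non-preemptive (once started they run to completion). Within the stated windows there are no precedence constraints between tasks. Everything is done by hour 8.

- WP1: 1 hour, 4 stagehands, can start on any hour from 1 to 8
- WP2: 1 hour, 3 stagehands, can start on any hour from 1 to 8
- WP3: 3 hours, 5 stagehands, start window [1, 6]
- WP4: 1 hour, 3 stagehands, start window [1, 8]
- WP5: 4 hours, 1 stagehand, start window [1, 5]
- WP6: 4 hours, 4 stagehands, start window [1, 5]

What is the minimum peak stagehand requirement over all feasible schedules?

7

Early-start (WP1@1, WP2@1, WP3@1, WP4@1, WP5@1, WP6@1) gives peak 20: h1:20  h2:10  h3:10  h4:5  h5:0  h6:0  h7:0  h8:0.
Shift WP3→2, WP4→6, WP5→2, WP6→5.
Schedule WP1@1, WP2@1, WP3@2, WP4@6, WP5@2, WP6@5: h1:7  h2:6  h3:6  h4:6  h5:5  h6:7  h7:4  h8:4 — peak 7.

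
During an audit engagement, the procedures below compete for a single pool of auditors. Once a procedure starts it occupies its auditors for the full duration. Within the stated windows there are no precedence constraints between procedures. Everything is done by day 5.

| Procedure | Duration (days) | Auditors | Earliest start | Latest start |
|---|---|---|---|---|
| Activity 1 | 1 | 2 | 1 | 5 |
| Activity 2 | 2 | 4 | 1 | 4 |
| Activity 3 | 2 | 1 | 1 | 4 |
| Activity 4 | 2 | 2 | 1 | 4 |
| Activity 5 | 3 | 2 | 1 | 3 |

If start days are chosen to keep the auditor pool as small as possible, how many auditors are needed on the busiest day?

Early-start (Activity 1@1, Activity 2@1, Activity 3@1, Activity 4@1, Activity 5@1) gives peak 11: d1:11  d2:9  d3:2  d4:0  d5:0.
Shift Activity 2→4, Activity 4→2.
Schedule Activity 1@1, Activity 2@4, Activity 3@1, Activity 4@2, Activity 5@1: d1:5  d2:5  d3:4  d4:4  d5:4 — peak 5.
Total auditor-days = 22 over 5 days ⇒ peak ≥ ⌈22/5⌉ = 5, so 5 is optimal.

5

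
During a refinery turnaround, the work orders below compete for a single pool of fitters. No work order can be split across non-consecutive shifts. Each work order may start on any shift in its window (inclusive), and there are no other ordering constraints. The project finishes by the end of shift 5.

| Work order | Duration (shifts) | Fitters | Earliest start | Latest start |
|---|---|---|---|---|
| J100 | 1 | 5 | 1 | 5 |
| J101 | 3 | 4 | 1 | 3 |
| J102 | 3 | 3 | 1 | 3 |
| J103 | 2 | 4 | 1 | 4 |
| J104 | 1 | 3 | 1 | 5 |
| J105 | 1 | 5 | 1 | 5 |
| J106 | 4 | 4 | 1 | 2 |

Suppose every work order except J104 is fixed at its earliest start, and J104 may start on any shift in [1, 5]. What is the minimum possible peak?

25

J104@1: s1:28  s2:15  s3:11  s4:4  s5:0 → peak 28
J104@2: s1:25  s2:18  s3:11  s4:4  s5:0 → peak 25
J104@3: s1:25  s2:15  s3:14  s4:4  s5:0 → peak 25
J104@4: s1:25  s2:15  s3:11  s4:7  s5:0 → peak 25
J104@5: s1:25  s2:15  s3:11  s4:4  s5:3 → peak 25
Best is J104@2, peak 25.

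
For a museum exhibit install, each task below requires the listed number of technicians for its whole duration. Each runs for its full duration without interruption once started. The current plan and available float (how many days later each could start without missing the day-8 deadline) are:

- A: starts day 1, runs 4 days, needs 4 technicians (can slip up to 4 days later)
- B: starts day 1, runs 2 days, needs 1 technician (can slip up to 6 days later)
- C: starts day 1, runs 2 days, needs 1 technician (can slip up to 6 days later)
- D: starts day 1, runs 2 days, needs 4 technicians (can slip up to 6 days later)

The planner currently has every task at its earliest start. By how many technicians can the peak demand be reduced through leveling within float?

Early-start peak: d1:10  d2:10  d3:4  d4:4  d5:0  d6:0  d7:0  d8:0 ⇒ 10.
Leveled (A@1, B@5, C@5, D@7): d1:4  d2:4  d3:4  d4:4  d5:2  d6:2  d7:4  d8:4 ⇒ 4.
Reduction 10 − 4 = 6.

6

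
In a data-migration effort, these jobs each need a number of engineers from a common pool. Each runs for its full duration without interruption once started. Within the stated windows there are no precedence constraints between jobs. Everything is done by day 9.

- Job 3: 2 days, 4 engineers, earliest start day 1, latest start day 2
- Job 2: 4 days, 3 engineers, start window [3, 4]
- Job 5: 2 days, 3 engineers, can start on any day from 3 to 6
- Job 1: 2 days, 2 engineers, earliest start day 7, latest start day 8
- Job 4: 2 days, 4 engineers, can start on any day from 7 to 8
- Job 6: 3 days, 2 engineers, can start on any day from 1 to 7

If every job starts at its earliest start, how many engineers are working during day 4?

6

At early start, day 4 has: Job 2, Job 5.
Demand: 3 + 3 = 6.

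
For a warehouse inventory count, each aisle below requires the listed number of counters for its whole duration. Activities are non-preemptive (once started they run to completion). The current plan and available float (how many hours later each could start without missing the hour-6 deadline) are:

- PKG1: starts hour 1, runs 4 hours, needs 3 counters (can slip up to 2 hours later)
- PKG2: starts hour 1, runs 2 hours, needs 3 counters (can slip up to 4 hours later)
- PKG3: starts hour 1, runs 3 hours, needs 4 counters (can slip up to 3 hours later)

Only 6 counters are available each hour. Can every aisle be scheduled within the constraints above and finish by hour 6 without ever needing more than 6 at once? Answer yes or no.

no

The minimum achievable peak is 7; 6 < 7, so no feasible schedule stays within the cap.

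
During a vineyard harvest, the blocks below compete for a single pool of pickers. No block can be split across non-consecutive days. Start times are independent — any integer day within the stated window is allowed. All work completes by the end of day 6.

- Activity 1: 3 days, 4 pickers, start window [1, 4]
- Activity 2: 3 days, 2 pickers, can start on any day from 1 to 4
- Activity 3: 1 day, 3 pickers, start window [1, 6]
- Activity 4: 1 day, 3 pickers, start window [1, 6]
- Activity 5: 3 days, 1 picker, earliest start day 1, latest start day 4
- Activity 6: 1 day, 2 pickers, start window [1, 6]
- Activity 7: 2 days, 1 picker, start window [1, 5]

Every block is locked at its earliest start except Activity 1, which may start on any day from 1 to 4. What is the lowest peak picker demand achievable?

12

Activity 1@1: d1:16  d2:8  d3:7  d4:0  d5:0  d6:0 → peak 16
Activity 1@2: d1:12  d2:8  d3:7  d4:4  d5:0  d6:0 → peak 12
Activity 1@3: d1:12  d2:4  d3:7  d4:4  d5:4  d6:0 → peak 12
Activity 1@4: d1:12  d2:4  d3:3  d4:4  d5:4  d6:4 → peak 12
Best is Activity 1@2, peak 12.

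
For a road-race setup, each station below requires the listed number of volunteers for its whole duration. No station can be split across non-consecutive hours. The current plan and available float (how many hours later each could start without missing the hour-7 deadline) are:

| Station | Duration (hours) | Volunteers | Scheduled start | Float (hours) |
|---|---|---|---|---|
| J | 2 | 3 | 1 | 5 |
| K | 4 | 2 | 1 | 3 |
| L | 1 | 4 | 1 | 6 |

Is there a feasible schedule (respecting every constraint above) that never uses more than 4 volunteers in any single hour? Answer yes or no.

yes

Schedule J@1, K@3, L@7: h1:3  h2:3  h3:2  h4:2  h5:2  h6:2  h7:4 — peak 4 ≤ 4.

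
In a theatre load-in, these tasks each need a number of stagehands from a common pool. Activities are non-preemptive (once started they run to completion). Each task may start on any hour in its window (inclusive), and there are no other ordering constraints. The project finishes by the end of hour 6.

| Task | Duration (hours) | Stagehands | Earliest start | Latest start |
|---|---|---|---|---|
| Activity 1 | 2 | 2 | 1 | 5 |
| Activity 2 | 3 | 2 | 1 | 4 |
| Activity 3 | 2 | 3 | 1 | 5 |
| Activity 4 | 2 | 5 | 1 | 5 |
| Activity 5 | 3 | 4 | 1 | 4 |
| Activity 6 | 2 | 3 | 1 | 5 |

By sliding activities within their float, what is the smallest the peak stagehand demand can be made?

9

Early-start (Activity 1@1, Activity 2@1, Activity 3@1, Activity 4@1, Activity 5@1, Activity 6@1) gives peak 19: h1:19  h2:19  h3:6  h4:0  h5:0  h6:0.
Shift Activity 4→3, Activity 5→4, Activity 6→5.
Schedule Activity 1@1, Activity 2@1, Activity 3@1, Activity 4@3, Activity 5@4, Activity 6@5: h1:7  h2:7  h3:7  h4:9  h5:7  h6:7 — peak 9.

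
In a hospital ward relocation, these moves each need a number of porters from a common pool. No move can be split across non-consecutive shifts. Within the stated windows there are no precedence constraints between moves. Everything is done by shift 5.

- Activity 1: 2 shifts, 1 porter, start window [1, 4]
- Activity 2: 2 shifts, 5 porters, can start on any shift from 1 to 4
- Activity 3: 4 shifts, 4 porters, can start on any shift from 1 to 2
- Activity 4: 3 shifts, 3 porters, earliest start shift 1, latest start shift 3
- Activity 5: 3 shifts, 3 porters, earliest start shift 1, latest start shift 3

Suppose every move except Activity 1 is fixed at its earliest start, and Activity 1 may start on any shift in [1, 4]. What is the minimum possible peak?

Activity 1@1: s1:16  s2:16  s3:10  s4:4  s5:0 → peak 16
Activity 1@2: s1:15  s2:16  s3:11  s4:4  s5:0 → peak 16
Activity 1@3: s1:15  s2:15  s3:11  s4:5  s5:0 → peak 15
Activity 1@4: s1:15  s2:15  s3:10  s4:5  s5:1 → peak 15
Best is Activity 1@3, peak 15.

15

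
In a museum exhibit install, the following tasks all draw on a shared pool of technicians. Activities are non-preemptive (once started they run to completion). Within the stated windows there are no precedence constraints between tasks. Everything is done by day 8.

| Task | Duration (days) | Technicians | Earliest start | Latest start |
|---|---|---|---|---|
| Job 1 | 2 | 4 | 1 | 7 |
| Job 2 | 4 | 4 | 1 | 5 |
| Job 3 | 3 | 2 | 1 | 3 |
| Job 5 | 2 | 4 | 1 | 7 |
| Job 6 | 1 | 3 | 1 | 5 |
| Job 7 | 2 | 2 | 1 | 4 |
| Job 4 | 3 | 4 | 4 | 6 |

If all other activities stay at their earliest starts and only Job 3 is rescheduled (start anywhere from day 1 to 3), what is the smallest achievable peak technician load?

17

Job 3@1: d1:19  d2:16  d3:6  d4:8  d5:4  d6:4  d7:0  d8:0 → peak 19
Job 3@2: d1:17  d2:16  d3:6  d4:10  d5:4  d6:4  d7:0  d8:0 → peak 17
Job 3@3: d1:17  d2:14  d3:6  d4:10  d5:6  d6:4  d7:0  d8:0 → peak 17
Best is Job 3@2, peak 17.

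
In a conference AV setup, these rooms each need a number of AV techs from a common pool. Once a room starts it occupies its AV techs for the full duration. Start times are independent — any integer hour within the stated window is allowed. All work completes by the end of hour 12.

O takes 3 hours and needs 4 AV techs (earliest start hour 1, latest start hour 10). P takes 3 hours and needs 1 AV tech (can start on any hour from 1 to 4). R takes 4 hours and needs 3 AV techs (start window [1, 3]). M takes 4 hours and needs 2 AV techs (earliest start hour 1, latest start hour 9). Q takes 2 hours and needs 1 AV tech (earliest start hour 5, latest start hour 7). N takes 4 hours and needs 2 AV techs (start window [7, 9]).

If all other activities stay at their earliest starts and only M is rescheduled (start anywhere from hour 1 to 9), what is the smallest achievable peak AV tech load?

M@1: h1:10  h2:10  h3:10  h4:5  h5:1  h6:1  h7:2  h8:2  h9:2  h10:2  h11:0  h12:0 → peak 10
M@2: h1:8  h2:10  h3:10  h4:5  h5:3  h6:1  h7:2  h8:2  h9:2  h10:2  h11:0  h12:0 → peak 10
M@3: h1:8  h2:8  h3:10  h4:5  h5:3  h6:3  h7:2  h8:2  h9:2  h10:2  h11:0  h12:0 → peak 10
M@4: h1:8  h2:8  h3:8  h4:5  h5:3  h6:3  h7:4  h8:2  h9:2  h10:2  h11:0  h12:0 → peak 8
M@5: h1:8  h2:8  h3:8  h4:3  h5:3  h6:3  h7:4  h8:4  h9:2  h10:2  h11:0  h12:0 → peak 8
M@6: h1:8  h2:8  h3:8  h4:3  h5:1  h6:3  h7:4  h8:4  h9:4  h10:2  h11:0  h12:0 → peak 8
M@7: h1:8  h2:8  h3:8  h4:3  h5:1  h6:1  h7:4  h8:4  h9:4  h10:4  h11:0  h12:0 → peak 8
M@8: h1:8  h2:8  h3:8  h4:3  h5:1  h6:1  h7:2  h8:4  h9:4  h10:4  h11:2  h12:0 → peak 8
M@9: h1:8  h2:8  h3:8  h4:3  h5:1  h6:1  h7:2  h8:2  h9:4  h10:4  h11:2  h12:2 → peak 8
Best is M@4, peak 8.

8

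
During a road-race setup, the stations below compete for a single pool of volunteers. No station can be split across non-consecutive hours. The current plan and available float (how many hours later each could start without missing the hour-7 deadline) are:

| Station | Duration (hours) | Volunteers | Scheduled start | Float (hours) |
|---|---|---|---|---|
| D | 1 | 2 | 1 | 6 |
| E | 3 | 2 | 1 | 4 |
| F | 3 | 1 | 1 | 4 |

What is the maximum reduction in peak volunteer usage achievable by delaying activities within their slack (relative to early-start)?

3

Early-start peak: h1:5  h2:3  h3:3  h4:0  h5:0  h6:0  h7:0 ⇒ 5.
Leveled (D@1, E@2, F@5): h1:2  h2:2  h3:2  h4:2  h5:1  h6:1  h7:1 ⇒ 2.
Reduction 5 − 2 = 3.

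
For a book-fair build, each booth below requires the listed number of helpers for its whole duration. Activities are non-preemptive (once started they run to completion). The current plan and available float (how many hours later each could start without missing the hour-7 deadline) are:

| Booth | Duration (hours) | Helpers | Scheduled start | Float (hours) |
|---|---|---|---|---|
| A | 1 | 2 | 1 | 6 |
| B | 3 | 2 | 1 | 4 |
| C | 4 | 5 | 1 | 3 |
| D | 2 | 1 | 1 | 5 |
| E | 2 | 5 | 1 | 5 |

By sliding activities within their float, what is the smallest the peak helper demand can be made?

Early-start (A@1, B@1, C@1, D@1, E@1) gives peak 15: h1:15  h2:13  h3:7  h4:5  h5:0  h6:0  h7:0.
Shift C→2, D→4, E→6.
Schedule A@1, B@1, C@2, D@4, E@6: h1:4  h2:7  h3:7  h4:6  h5:6  h6:5  h7:5 — peak 7.

7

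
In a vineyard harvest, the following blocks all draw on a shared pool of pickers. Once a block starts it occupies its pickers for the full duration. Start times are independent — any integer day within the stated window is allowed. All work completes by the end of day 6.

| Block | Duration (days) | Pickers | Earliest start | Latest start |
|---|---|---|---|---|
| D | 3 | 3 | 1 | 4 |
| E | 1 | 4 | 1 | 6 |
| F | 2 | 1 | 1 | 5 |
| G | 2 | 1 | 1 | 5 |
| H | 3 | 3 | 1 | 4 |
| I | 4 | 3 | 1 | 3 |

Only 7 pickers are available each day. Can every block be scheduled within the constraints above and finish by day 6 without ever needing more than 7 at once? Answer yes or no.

yes

Schedule D@1, E@1, F@2, G@4, H@4, I@2: d1:7  d2:7  d3:7  d4:7  d5:7  d6:3 — peak 7 ≤ 7.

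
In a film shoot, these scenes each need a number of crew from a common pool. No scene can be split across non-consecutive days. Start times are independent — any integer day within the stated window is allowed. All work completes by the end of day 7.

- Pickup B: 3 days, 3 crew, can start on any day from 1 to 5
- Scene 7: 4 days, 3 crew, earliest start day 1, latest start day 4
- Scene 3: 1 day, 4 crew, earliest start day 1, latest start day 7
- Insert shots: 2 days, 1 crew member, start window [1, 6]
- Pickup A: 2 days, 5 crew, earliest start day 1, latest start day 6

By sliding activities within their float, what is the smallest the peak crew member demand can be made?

6

Early-start (Pickup B@1, Scene 7@1, Scene 3@1, Insert shots@1, Pickup A@1) gives peak 16: d1:16  d2:12  d3:6  d4:3  d5:0  d6:0  d7:0.
Shift Scene 3→5, Insert shots→4, Pickup A→6.
Schedule Pickup B@1, Scene 7@1, Scene 3@5, Insert shots@4, Pickup A@6: d1:6  d2:6  d3:6  d4:4  d5:5  d6:5  d7:5 — peak 6.
Total crew member-days = 37 over 7 days ⇒ peak ≥ ⌈37/7⌉ = 6, so 6 is optimal.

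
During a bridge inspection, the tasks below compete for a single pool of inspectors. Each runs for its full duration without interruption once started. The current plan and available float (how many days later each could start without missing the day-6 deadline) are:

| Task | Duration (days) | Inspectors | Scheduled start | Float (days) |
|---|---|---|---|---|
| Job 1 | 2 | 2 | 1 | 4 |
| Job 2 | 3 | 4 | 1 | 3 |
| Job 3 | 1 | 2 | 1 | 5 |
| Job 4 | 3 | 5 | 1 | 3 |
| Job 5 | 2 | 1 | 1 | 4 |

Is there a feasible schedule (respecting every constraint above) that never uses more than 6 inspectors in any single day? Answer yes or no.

Schedule Job 1@1, Job 2@1, Job 3@3, Job 4@4, Job 5@4: d1:6  d2:6  d3:6  d4:6  d5:6  d6:5 — peak 6 ≤ 6.

yes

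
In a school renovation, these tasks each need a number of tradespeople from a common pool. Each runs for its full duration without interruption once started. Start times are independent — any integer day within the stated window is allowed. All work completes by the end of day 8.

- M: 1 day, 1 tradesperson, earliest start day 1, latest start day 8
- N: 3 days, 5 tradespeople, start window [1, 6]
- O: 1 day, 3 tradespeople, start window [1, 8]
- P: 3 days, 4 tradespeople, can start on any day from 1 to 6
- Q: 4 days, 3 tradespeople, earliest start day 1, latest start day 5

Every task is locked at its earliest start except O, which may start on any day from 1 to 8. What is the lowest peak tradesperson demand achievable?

O@1: d1:16  d2:12  d3:12  d4:3  d5:0  d6:0  d7:0  d8:0 → peak 16
O@2: d1:13  d2:15  d3:12  d4:3  d5:0  d6:0  d7:0  d8:0 → peak 15
O@3: d1:13  d2:12  d3:15  d4:3  d5:0  d6:0  d7:0  d8:0 → peak 15
O@4: d1:13  d2:12  d3:12  d4:6  d5:0  d6:0  d7:0  d8:0 → peak 13
O@5: d1:13  d2:12  d3:12  d4:3  d5:3  d6:0  d7:0  d8:0 → peak 13
O@6: d1:13  d2:12  d3:12  d4:3  d5:0  d6:3  d7:0  d8:0 → peak 13
O@7: d1:13  d2:12  d3:12  d4:3  d5:0  d6:0  d7:3  d8:0 → peak 13
O@8: d1:13  d2:12  d3:12  d4:3  d5:0  d6:0  d7:0  d8:3 → peak 13
Best is O@4, peak 13.

13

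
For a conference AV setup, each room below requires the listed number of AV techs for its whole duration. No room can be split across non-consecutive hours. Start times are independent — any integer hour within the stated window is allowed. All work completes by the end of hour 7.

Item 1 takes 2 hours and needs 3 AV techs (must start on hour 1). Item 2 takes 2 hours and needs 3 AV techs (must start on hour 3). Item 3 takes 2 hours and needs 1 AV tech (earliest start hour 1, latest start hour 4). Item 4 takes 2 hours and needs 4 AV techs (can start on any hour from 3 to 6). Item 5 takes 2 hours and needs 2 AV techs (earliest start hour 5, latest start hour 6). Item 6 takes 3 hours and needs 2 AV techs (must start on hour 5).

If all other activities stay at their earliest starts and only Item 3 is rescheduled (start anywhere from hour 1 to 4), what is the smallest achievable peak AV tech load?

7

Item 3@1: h1:4  h2:4  h3:7  h4:7  h5:4  h6:4  h7:2 → peak 7
Item 3@2: h1:3  h2:4  h3:8  h4:7  h5:4  h6:4  h7:2 → peak 8
Item 3@3: h1:3  h2:3  h3:8  h4:8  h5:4  h6:4  h7:2 → peak 8
Item 3@4: h1:3  h2:3  h3:7  h4:8  h5:5  h6:4  h7:2 → peak 8
Best is Item 3@1, peak 7.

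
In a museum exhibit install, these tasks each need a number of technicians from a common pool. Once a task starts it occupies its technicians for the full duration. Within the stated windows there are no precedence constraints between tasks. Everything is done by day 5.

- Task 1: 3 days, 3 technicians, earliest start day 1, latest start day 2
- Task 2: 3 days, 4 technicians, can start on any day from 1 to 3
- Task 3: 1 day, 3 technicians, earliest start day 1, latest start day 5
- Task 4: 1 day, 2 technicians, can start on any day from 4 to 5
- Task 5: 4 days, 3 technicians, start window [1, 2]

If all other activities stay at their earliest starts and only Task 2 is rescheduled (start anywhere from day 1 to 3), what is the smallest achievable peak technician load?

Task 2@1: d1:13  d2:10  d3:10  d4:5  d5:0 → peak 13
Task 2@2: d1:9  d2:10  d3:10  d4:9  d5:0 → peak 10
Task 2@3: d1:9  d2:6  d3:10  d4:9  d5:4 → peak 10
Best is Task 2@2, peak 10.

10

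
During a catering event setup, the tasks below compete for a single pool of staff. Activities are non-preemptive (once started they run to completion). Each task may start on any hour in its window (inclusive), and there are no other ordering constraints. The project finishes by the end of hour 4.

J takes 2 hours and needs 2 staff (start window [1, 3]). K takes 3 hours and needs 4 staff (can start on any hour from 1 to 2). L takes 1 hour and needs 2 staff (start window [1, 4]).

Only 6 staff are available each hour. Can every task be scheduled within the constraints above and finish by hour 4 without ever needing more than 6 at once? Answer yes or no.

Schedule J@1, K@1, L@3: h1:6  h2:6  h3:6  h4:0 — peak 6 ≤ 6.

yes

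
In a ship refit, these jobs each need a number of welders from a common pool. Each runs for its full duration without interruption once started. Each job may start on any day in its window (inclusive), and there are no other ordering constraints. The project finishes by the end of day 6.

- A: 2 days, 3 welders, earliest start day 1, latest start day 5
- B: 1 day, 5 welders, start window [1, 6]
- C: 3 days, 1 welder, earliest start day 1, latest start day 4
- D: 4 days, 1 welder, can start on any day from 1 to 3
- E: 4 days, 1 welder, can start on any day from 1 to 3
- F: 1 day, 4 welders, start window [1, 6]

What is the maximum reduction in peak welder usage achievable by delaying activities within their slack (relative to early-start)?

10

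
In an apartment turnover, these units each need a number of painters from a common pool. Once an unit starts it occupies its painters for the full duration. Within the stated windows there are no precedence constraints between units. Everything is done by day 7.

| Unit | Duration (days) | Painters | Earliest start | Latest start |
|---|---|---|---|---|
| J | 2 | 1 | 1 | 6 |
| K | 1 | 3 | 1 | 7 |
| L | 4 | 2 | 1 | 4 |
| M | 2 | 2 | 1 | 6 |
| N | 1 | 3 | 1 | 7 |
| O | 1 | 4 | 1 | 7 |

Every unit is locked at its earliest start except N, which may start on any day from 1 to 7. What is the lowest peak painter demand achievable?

12

N@1: d1:15  d2:5  d3:2  d4:2  d5:0  d6:0  d7:0 → peak 15
N@2: d1:12  d2:8  d3:2  d4:2  d5:0  d6:0  d7:0 → peak 12
N@3: d1:12  d2:5  d3:5  d4:2  d5:0  d6:0  d7:0 → peak 12
N@4: d1:12  d2:5  d3:2  d4:5  d5:0  d6:0  d7:0 → peak 12
N@5: d1:12  d2:5  d3:2  d4:2  d5:3  d6:0  d7:0 → peak 12
N@6: d1:12  d2:5  d3:2  d4:2  d5:0  d6:3  d7:0 → peak 12
N@7: d1:12  d2:5  d3:2  d4:2  d5:0  d6:0  d7:3 → peak 12
Best is N@2, peak 12.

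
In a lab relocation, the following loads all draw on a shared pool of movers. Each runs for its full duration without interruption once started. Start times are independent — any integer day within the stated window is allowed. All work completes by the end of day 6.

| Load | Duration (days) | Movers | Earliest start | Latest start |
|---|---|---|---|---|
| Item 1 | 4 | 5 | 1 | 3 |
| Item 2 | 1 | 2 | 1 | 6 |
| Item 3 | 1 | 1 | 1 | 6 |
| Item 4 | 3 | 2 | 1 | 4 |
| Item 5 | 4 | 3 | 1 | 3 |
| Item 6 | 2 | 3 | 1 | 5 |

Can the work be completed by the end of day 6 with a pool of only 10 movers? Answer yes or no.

Schedule Item 1@1, Item 2@1, Item 3@1, Item 4@1, Item 5@2, Item 6@5: d1:10  d2:10  d3:10  d4:8  d5:6  d6:3 — peak 10 ≤ 10.

yes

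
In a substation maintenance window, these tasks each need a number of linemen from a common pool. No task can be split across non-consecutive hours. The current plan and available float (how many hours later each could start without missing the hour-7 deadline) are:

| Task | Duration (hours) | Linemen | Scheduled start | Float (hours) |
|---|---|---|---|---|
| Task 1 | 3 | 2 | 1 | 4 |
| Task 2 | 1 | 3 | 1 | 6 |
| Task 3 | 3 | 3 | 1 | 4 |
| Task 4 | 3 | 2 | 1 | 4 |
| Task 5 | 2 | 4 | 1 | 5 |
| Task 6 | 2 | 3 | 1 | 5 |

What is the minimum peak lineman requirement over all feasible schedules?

6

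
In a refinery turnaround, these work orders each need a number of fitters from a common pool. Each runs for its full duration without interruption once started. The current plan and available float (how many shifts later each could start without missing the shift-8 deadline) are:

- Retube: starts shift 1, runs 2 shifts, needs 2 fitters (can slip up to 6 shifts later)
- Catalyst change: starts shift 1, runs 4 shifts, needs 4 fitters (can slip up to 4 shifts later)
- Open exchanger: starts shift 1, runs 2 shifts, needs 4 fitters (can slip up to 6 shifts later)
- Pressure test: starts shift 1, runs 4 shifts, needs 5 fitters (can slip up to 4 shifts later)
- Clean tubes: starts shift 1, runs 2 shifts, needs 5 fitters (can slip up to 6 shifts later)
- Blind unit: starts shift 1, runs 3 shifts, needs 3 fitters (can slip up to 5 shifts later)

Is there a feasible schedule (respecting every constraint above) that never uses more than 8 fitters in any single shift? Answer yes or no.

no

Total fitter-shifts = 67; over 8 shifts the average is 67/8 > 8, so some shift must exceed 8.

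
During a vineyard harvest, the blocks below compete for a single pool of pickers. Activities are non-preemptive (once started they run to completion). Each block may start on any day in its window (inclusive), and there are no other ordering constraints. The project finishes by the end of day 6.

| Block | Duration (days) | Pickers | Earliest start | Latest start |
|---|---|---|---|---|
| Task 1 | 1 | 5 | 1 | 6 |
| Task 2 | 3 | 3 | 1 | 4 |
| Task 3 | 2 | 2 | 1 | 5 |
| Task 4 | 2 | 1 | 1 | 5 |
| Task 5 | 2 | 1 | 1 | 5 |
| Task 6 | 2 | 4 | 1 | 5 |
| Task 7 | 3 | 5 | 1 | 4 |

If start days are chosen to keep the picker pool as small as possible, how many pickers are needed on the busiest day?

8

Early-start (Task 1@1, Task 2@1, Task 3@1, Task 4@1, Task 5@1, Task 6@1, Task 7@1) gives peak 21: d1:21  d2:16  d3:8  d4:0  d5:0  d6:0.
Shift Task 3→4, Task 4→2, Task 5→4, Task 6→2, Task 7→4.
Schedule Task 1@1, Task 2@1, Task 3@4, Task 4@2, Task 5@4, Task 6@2, Task 7@4: d1:8  d2:8  d3:8  d4:8  d5:8  d6:5 — peak 8.
Total picker-days = 45 over 6 days ⇒ peak ≥ ⌈45/6⌉ = 8, so 8 is optimal.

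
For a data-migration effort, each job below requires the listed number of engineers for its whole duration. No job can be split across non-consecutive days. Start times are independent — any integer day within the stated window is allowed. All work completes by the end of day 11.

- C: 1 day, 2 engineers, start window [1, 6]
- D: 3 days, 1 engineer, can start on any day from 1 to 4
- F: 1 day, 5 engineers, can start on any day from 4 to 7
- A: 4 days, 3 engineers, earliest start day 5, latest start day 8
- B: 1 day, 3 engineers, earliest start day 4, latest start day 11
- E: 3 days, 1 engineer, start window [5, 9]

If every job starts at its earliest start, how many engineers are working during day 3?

1

At early start, day 3 has: D.
Demand: 1 = 1.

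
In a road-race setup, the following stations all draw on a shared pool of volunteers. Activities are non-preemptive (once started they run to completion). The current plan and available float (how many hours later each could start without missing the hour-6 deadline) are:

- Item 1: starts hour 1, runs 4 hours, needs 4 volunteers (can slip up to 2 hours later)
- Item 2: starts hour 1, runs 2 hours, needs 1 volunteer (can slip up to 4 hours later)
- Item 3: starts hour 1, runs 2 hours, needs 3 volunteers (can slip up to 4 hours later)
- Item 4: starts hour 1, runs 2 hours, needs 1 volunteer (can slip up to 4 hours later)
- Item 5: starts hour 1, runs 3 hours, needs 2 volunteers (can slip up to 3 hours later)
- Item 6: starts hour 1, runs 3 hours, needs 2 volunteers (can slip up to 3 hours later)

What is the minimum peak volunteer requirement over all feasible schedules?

7

Early-start (Item 1@1, Item 2@1, Item 3@1, Item 4@1, Item 5@1, Item 6@1) gives peak 13: h1:13  h2:13  h3:8  h4:4  h5:0  h6:0.
Shift Item 3→5, Item 4→3, Item 6→4.
Schedule Item 1@1, Item 2@1, Item 3@5, Item 4@3, Item 5@1, Item 6@4: h1:7  h2:7  h3:7  h4:7  h5:5  h6:5 — peak 7.
Total volunteer-hours = 38 over 6 hours ⇒ peak ≥ ⌈38/6⌉ = 7, so 7 is optimal.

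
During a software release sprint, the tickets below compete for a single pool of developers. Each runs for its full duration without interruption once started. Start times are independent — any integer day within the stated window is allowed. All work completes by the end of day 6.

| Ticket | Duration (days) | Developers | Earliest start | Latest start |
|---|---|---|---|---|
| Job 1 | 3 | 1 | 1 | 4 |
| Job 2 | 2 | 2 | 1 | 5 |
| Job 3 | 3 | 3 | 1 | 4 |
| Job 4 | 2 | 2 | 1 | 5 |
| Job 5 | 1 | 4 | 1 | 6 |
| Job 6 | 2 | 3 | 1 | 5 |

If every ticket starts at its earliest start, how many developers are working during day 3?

4

At early start, day 3 has: Job 1, Job 3.
Demand: 1 + 3 = 4.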